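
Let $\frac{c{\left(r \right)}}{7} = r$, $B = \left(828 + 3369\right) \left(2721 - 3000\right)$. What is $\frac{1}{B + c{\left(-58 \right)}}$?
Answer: $- \frac{1}{1171369} \approx -8.537 \cdot 10^{-7}$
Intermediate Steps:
$B = -1170963$ ($B = 4197 \left(-279\right) = -1170963$)
$c{\left(r \right)} = 7 r$
$\frac{1}{B + c{\left(-58 \right)}} = \frac{1}{-1170963 + 7 \left(-58\right)} = \frac{1}{-1170963 - 406} = \frac{1}{-1171369} = - \frac{1}{1171369}$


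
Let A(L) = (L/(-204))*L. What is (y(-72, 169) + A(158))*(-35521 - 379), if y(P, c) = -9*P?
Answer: -962371300/51 ≈ -1.8870e+7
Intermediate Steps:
A(L) = -L²/204 (A(L) = (L*(-1/204))*L = (-L/204)*L = -L²/204)
(y(-72, 169) + A(158))*(-35521 - 379) = (-9*(-72) - 1/204*158²)*(-35521 - 379) = (648 - 1/204*24964)*(-35900) = (648 - 6241/51)*(-35900) = (26807/51)*(-35900) = -962371300/51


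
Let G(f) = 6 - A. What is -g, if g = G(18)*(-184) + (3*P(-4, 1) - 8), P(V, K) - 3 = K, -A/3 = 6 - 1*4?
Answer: 2204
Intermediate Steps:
A = -6 (A = -3*(6 - 1*4) = -3*(6 - 4) = -3*2 = -6)
P(V, K) = 3 + K
G(f) = 12 (G(f) = 6 - 1*(-6) = 6 + 6 = 12)
g = -2204 (g = 12*(-184) + (3*(3 + 1) - 8) = -2208 + (3*4 - 8) = -2208 + (12 - 8) = -2208 + 4 = -2204)
-g = -1*(-2204) = 2204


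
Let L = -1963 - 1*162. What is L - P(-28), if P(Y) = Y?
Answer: -2097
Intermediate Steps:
L = -2125 (L = -1963 - 162 = -2125)
L - P(-28) = -2125 - 1*(-28) = -2125 + 28 = -2097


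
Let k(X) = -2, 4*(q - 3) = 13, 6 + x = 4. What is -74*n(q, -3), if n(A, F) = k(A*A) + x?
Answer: 296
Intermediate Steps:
x = -2 (x = -6 + 4 = -2)
q = 25/4 (q = 3 + (1/4)*13 = 3 + 13/4 = 25/4 ≈ 6.2500)
n(A, F) = -4 (n(A, F) = -2 - 2 = -4)
-74*n(q, -3) = -74*(-4) = 296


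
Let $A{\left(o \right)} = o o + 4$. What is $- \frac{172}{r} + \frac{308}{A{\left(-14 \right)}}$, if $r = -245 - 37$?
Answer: $\frac{15157}{7050} \approx 2.1499$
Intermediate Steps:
$A{\left(o \right)} = 4 + o^{2}$ ($A{\left(o \right)} = o^{2} + 4 = 4 + o^{2}$)
$r = -282$ ($r = -245 - 37 = -282$)
$- \frac{172}{r} + \frac{308}{A{\left(-14 \right)}} = - \frac{172}{-282} + \frac{308}{4 + \left(-14\right)^{2}} = \left(-172\right) \left(- \frac{1}{282}\right) + \frac{308}{4 + 196} = \frac{86}{141} + \frac{308}{200} = \frac{86}{141} + 308 \cdot \frac{1}{200} = \frac{86}{141} + \frac{77}{50} = \frac{15157}{7050}$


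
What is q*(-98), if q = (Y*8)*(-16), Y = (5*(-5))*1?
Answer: -313600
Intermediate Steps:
Y = -25 (Y = -25*1 = -25)
q = 3200 (q = -25*8*(-16) = -200*(-16) = 3200)
q*(-98) = 3200*(-98) = -313600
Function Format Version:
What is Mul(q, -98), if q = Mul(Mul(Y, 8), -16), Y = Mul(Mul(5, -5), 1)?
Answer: -313600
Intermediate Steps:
Y = -25 (Y = Mul(-25, 1) = -25)
q = 3200 (q = Mul(Mul(-25, 8), -16) = Mul(-200, -16) = 3200)
Mul(q, -98) = Mul(3200, -98) = -313600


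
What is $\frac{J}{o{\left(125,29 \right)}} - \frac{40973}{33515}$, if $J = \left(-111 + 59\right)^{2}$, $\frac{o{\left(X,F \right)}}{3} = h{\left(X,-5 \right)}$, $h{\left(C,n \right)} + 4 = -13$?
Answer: $- \frac{92714183}{1709265} \approx -54.242$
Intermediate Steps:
$h{\left(C,n \right)} = -17$ ($h{\left(C,n \right)} = -4 - 13 = -17$)
$o{\left(X,F \right)} = -51$ ($o{\left(X,F \right)} = 3 \left(-17\right) = -51$)
$J = 2704$ ($J = \left(-52\right)^{2} = 2704$)
$\frac{J}{o{\left(125,29 \right)}} - \frac{40973}{33515} = \frac{2704}{-51} - \frac{40973}{33515} = 2704 \left(- \frac{1}{51}\right) - \frac{40973}{33515} = - \frac{2704}{51} - \frac{40973}{33515} = - \frac{92714183}{1709265}$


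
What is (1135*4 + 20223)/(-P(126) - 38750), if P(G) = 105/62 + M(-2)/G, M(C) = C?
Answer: -96724278/151364053 ≈ -0.63902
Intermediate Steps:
P(G) = 105/62 - 2/G
(1135*4 + 20223)/(-P(126) - 38750) = (1135*4 + 20223)/(-(105/62 - 2/126) - 38750) = (4540 + 20223)/(-(105/62 - 2*1/126) - 38750) = 24763/(-(105/62 - 1/63) - 38750) = 24763/(-1*6553/3906 - 38750) = 24763/(-6553/3906 - 38750) = 24763/(-151364053/3906) = 24763*(-3906/151364053) = -96724278/151364053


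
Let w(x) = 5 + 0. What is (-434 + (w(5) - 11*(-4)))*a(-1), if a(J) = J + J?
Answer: 770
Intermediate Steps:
a(J) = 2*J
w(x) = 5
(-434 + (w(5) - 11*(-4)))*a(-1) = (-434 + (5 - 11*(-4)))*(2*(-1)) = (-434 + (5 + 44))*(-2) = (-434 + 49)*(-2) = -385*(-2) = 770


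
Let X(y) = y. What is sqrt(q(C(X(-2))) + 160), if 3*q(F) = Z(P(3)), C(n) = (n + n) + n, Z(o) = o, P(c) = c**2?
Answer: sqrt(163) ≈ 12.767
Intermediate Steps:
C(n) = 3*n (C(n) = 2*n + n = 3*n)
q(F) = 3 (q(F) = (1/3)*3**2 = (1/3)*9 = 3)
sqrt(q(C(X(-2))) + 160) = sqrt(3 + 160) = sqrt(163)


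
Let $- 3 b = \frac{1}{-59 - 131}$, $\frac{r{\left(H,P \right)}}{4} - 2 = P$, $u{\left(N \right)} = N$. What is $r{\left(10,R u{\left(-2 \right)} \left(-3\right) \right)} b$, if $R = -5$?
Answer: $- \frac{56}{285} \approx -0.19649$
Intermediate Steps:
$r{\left(H,P \right)} = 8 + 4 P$
$b = \frac{1}{570}$ ($b = - \frac{1}{3 \left(-59 - 131\right)} = - \frac{1}{3 \left(-190\right)} = \left(- \frac{1}{3}\right) \left(- \frac{1}{190}\right) = \frac{1}{570} \approx 0.0017544$)
$r{\left(10,R u{\left(-2 \right)} \left(-3\right) \right)} b = \left(8 + 4 \left(-5\right) \left(-2\right) \left(-3\right)\right) \frac{1}{570} = \left(8 + 4 \cdot 10 \left(-3\right)\right) \frac{1}{570} = \left(8 + 4 \left(-30\right)\right) \frac{1}{570} = \left(8 - 120\right) \frac{1}{570} = \left(-112\right) \frac{1}{570} = - \frac{56}{285}$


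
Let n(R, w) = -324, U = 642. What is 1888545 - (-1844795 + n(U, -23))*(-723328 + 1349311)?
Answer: 1155015015522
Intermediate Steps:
1888545 - (-1844795 + n(U, -23))*(-723328 + 1349311) = 1888545 - (-1844795 - 324)*(-723328 + 1349311) = 1888545 - (-1845119)*625983 = 1888545 - 1*(-1155013126977) = 1888545 + 1155013126977 = 1155015015522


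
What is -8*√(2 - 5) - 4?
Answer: -4 - 8*I*√3 ≈ -4.0 - 13.856*I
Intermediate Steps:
-8*√(2 - 5) - 4 = -8*I*√3 - 4 = -4 - 8*I*√3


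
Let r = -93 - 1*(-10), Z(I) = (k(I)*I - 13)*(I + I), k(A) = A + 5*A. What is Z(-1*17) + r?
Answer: -58597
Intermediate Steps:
k(A) = 6*A
Z(I) = 2*I*(-13 + 6*I²) (Z(I) = ((6*I)*I - 13)*(I + I) = (6*I² - 13)*(2*I) = (-13 + 6*I²)*(2*I) = 2*I*(-13 + 6*I²))
r = -83 (r = -93 + 10 = -83)
Z(-1*17) + r = (-(-26)*17 + 12*(-1*17)³) - 83 = (-26*(-17) + 12*(-17)³) - 83 = (442 + 12*(-4913)) - 83 = (442 - 58956) - 83 = -58514 - 83 = -58597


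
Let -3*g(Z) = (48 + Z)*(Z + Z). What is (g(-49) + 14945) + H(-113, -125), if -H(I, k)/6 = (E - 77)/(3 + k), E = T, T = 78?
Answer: 2728966/183 ≈ 14912.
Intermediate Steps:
E = 78
H(I, k) = -6/(3 + k) (H(I, k) = -6*(78 - 77)/(3 + k) = -6/(3 + k))
g(Z) = -2*Z*(48 + Z)/3 (g(Z) = -(48 + Z)*(Z + Z)/3 = -(48 + Z)*2*Z/3 = -2*Z*(48 + Z)/3)
(g(-49) + 14945) + H(-113, -125) = (-2/3*(-49)*(48 - 49) + 14945) - 6/(3 - 125) = (-2/3*(-49)*(-1) + 14945) - 6/(-122) = (-98/3 + 14945) - 6*(-1/122) = 44737/3 + 3/61 = 2728966/183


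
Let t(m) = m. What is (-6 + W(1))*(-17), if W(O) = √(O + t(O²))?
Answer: 102 - 17*√2 ≈ 77.958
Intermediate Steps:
W(O) = √(O + O²)
(-6 + W(1))*(-17) = (-6 + √(1*(1 + 1)))*(-17) = (-6 + √(1*2))*(-17) = (-6 + √2)*(-17) = 102 - 17*√2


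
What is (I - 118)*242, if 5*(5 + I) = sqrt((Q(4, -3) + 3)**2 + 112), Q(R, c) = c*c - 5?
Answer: -29766 + 242*sqrt(161)/5 ≈ -29152.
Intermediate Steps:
Q(R, c) = -5 + c**2 (Q(R, c) = c**2 - 5 = -5 + c**2)
I = -5 + sqrt(161)/5 (I = -5 + sqrt(((-5 + (-3)**2) + 3)**2 + 112)/5 = -5 + sqrt(((-5 + 9) + 3)**2 + 112)/5 = -5 + sqrt((4 + 3)**2 + 112)/5 = -5 + sqrt(7**2 + 112)/5 = -5 + sqrt(49 + 112)/5 = -5 + sqrt(161)/5 ≈ -2.4623)
(I - 118)*242 = ((-5 + sqrt(161)/5) - 118)*242 = (-123 + sqrt(161)/5)*242 = -29766 + 242*sqrt(161)/5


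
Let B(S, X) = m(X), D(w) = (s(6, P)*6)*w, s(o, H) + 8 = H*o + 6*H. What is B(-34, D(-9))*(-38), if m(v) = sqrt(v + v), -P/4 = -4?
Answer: -456*I*sqrt(138) ≈ -5356.8*I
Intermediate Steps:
P = 16 (P = -4*(-4) = 16)
m(v) = sqrt(2)*sqrt(v) (m(v) = sqrt(2*v) = sqrt(2)*sqrt(v))
s(o, H) = -8 + 6*H + H*o (s(o, H) = -8 + (H*o + 6*H) = -8 + (6*H + H*o) = -8 + 6*H + H*o)
D(w) = 1104*w (D(w) = ((-8 + 6*16 + 16*6)*6)*w = ((-8 + 96 + 96)*6)*w = (184*6)*w = 1104*w)
B(S, X) = sqrt(2)*sqrt(X)
B(-34, D(-9))*(-38) = (sqrt(2)*sqrt(1104*(-9)))*(-38) = (sqrt(2)*sqrt(-9936))*(-38) = (sqrt(2)*(12*I*sqrt(69)))*(-38) = (12*I*sqrt(138))*(-38) = -456*I*sqrt(138)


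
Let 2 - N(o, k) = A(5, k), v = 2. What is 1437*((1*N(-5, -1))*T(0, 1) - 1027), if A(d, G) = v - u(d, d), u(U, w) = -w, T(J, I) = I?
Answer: -1482984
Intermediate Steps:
A(d, G) = 2 + d (A(d, G) = 2 - (-1)*d = 2 + d)
N(o, k) = -5 (N(o, k) = 2 - (2 + 5) = 2 - 1*7 = 2 - 7 = -5)
1437*((1*N(-5, -1))*T(0, 1) - 1027) = 1437*((1*(-5))*1 - 1027) = 1437*(-5*1 - 1027) = 1437*(-5 - 1027) = 1437*(-1032) = -1482984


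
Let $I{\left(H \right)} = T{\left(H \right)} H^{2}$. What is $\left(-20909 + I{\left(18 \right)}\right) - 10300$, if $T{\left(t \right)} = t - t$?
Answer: $-31209$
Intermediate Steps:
$T{\left(t \right)} = 0$
$I{\left(H \right)} = 0$ ($I{\left(H \right)} = 0 H^{2} = 0$)
$\left(-20909 + I{\left(18 \right)}\right) - 10300 = \left(-20909 + 0\right) - 10300 = -20909 - 10300 = -31209$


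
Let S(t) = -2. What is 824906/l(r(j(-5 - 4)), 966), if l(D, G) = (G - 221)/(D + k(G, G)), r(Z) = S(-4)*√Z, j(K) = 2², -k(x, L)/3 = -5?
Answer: 9073966/745 ≈ 12180.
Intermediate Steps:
k(x, L) = 15 (k(x, L) = -3*(-5) = 15)
j(K) = 4
r(Z) = -2*√Z
l(D, G) = (-221 + G)/(15 + D) (l(D, G) = (G - 221)/(D + 15) = (-221 + G)/(15 + D))
824906/l(r(j(-5 - 4)), 966) = 824906/(((-221 + 966)/(15 - 2*√4))) = 824906/((745/(15 - 2*2))) = 824906/((745/(15 - 4))) = 824906/((745/11)) = 824906/(((1/11)*745)) = 824906/(745/11) = 824906*(11/745) = 9073966/745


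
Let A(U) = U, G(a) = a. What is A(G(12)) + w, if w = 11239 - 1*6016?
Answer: 5235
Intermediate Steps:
w = 5223 (w = 11239 - 6016 = 5223)
A(G(12)) + w = 12 + 5223 = 5235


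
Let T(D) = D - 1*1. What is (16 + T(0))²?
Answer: 225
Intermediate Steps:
T(D) = -1 + D (T(D) = D - 1 = -1 + D)
(16 + T(0))² = (16 + (-1 + 0))² = (16 - 1)² = 15² = 225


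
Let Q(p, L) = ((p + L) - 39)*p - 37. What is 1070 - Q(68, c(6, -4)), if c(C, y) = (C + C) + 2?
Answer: -1817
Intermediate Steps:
c(C, y) = 2 + 2*C (c(C, y) = 2*C + 2 = 2 + 2*C)
Q(p, L) = -37 + p*(-39 + L + p) (Q(p, L) = ((L + p) - 39)*p - 37 = (-39 + L + p)*p - 37 = p*(-39 + L + p) - 37 = -37 + p*(-39 + L + p))
1070 - Q(68, c(6, -4)) = 1070 - (-37 + 68**2 - 39*68 + (2 + 2*6)*68) = 1070 - (-37 + 4624 - 2652 + (2 + 12)*68) = 1070 - (-37 + 4624 - 2652 + 14*68) = 1070 - (-37 + 4624 - 2652 + 952) = 1070 - 1*2887 = 1070 - 2887 = -1817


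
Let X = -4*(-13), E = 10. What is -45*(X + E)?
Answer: -2790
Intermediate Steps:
X = 52
-45*(X + E) = -45*(52 + 10) = -45*62 = -2790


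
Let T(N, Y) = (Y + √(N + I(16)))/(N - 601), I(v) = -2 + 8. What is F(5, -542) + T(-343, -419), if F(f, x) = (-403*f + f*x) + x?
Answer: -4971629/944 - I*√337/944 ≈ -5266.6 - 0.019447*I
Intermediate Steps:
I(v) = 6
F(f, x) = x - 403*f + f*x
T(N, Y) = (Y + √(6 + N))/(-601 + N) (T(N, Y) = (Y + √(N + 6))/(N - 601) = (Y + √(6 + N))/(-601 + N))
F(5, -542) + T(-343, -419) = (-542 - 403*5 + 5*(-542)) + (-419 + √(6 - 343))/(-601 - 343) = (-542 - 2015 - 2710) + (-419 + √(-337))/(-944) = -5267 - (-419 + I*√337)/944 = -5267 + (419/944 - I*√337/944) = -4971629/944 - I*√337/944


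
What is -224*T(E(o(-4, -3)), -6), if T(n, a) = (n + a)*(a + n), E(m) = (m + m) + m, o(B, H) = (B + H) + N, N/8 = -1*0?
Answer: -163296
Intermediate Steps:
N = 0 (N = 8*(-1*0) = 8*0 = 0)
o(B, H) = B + H (o(B, H) = (B + H) + 0 = B + H)
E(m) = 3*m (E(m) = 2*m + m = 3*m)
T(n, a) = (a + n)² (T(n, a) = (a + n)*(a + n) = (a + n)²)
-224*T(E(o(-4, -3)), -6) = -224*(-6 + 3*(-4 - 3))² = -224*(-6 + 3*(-7))² = -224*(-6 - 21)² = -224*(-27)² = -224*729 = -163296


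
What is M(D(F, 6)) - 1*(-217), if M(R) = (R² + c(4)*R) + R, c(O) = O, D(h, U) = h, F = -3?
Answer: 211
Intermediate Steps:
M(R) = R² + 5*R (M(R) = (R² + 4*R) + R = R² + 5*R)
M(D(F, 6)) - 1*(-217) = -3*(5 - 3) - 1*(-217) = -3*2 + 217 = -6 + 217 = 211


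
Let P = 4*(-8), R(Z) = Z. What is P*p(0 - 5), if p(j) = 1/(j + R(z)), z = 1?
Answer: 8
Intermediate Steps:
p(j) = 1/(1 + j) (p(j) = 1/(j + 1) = 1/(1 + j))
P = -32
P*p(0 - 5) = -32/(1 + (0 - 5)) = -32/(1 - 5) = -32/(-4) = -32*(-1/4) = 8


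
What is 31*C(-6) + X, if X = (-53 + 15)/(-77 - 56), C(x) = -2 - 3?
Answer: -1083/7 ≈ -154.71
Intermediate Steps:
C(x) = -5
X = 2/7 (X = -38/(-133) = -38*(-1/133) = 2/7 ≈ 0.28571)
31*C(-6) + X = 31*(-5) + 2/7 = -155 + 2/7 = -1083/7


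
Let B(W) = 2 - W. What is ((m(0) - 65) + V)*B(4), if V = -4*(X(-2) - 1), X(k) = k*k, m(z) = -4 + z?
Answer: 162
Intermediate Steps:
X(k) = k**2
V = -12 (V = -4*((-2)**2 - 1) = -4*(4 - 1) = -4*3 = -12)
((m(0) - 65) + V)*B(4) = (((-4 + 0) - 65) - 12)*(2 - 1*4) = ((-4 - 65) - 12)*(2 - 4) = (-69 - 12)*(-2) = -81*(-2) = 162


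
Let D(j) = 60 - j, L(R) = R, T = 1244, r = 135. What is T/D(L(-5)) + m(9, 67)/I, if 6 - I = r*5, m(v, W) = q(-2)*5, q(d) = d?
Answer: 832886/43485 ≈ 19.153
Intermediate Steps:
m(v, W) = -10 (m(v, W) = -2*5 = -10)
I = -669 (I = 6 - 135*5 = 6 - 1*675 = 6 - 675 = -669)
T/D(L(-5)) + m(9, 67)/I = 1244/(60 - 1*(-5)) - 10/(-669) = 1244/(60 + 5) - 10*(-1/669) = 1244/65 + 10/669 = 832886/43485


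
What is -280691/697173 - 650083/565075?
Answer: -87404540312/56279290425 ≈ -1.5530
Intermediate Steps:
-280691/697173 - 650083/565075 = -280691*1/697173 - 650083*1/565075 = -280691/697173 - 92869/80725 = -87404540312/56279290425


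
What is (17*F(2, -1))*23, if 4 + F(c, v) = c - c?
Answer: -1564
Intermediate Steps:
F(c, v) = -4 (F(c, v) = -4 + (c - c) = -4 + 0 = -4)
(17*F(2, -1))*23 = (17*(-4))*23 = -68*23 = -1564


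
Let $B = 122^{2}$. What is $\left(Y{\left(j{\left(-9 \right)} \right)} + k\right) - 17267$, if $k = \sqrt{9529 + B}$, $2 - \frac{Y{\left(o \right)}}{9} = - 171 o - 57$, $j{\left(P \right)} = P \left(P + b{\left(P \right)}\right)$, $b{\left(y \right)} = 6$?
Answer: $24817 + \sqrt{24413} \approx 24973.0$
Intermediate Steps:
$B = 14884$
$j{\left(P \right)} = P \left(6 + P\right)$ ($j{\left(P \right)} = P \left(P + 6\right) = P \left(6 + P\right)$)
$Y{\left(o \right)} = 531 + 1539 o$ ($Y{\left(o \right)} = 18 - 9 \left(- 171 o - 57\right) = 18 - 9 \left(-57 - 171 o\right) = 18 + \left(513 + 1539 o\right) = 531 + 1539 o$)
$k = \sqrt{24413}$ ($k = \sqrt{9529 + 14884} = \sqrt{24413} \approx 156.25$)
$\left(Y{\left(j{\left(-9 \right)} \right)} + k\right) - 17267 = \left(\left(531 + 1539 \left(- 9 \left(6 - 9\right)\right)\right) + \sqrt{24413}\right) - 17267 = \left(\left(531 + 1539 \left(\left(-9\right) \left(-3\right)\right)\right) + \sqrt{24413}\right) - 17267 = \left(\left(531 + 1539 \cdot 27\right) + \sqrt{24413}\right) - 17267 = \left(\left(531 + 41553\right) + \sqrt{24413}\right) - 17267 = \left(42084 + \sqrt{24413}\right) - 17267 = 24817 + \sqrt{24413}$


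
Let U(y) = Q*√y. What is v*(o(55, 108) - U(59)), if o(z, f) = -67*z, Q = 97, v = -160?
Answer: 589600 + 15520*√59 ≈ 7.0881e+5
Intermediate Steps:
U(y) = 97*√y
v*(o(55, 108) - U(59)) = -160*(-67*55 - 97*√59) = -160*(-3685 - 97*√59) = 589600 + 15520*√59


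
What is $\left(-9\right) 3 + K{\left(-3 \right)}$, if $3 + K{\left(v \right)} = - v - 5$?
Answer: $-32$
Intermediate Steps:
$K{\left(v \right)} = -8 - v$ ($K{\left(v \right)} = -3 - \left(5 + v\right) = -8 - v$)
$\left(-9\right) 3 + K{\left(-3 \right)} = \left(-9\right) 3 - 5 = -27 + \left(-8 + 3\right) = -27 - 5 = -32$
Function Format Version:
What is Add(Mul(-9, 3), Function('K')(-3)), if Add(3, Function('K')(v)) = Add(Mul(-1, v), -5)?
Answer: -32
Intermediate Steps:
Function('K')(v) = Add(-8, Mul(-1, v)) (Function('K')(v) = Add(-3, Add(Mul(-1, v), -5)) = Add(-3, Add(-5, Mul(-1, v))) = Add(-8, Mul(-1, v)))
Add(Mul(-9, 3), Function('K')(-3)) = Add(Mul(-9, 3), Add(-8, Mul(-1, -3))) = Add(-27, Add(-8, 3)) = Add(-27, -5) = -32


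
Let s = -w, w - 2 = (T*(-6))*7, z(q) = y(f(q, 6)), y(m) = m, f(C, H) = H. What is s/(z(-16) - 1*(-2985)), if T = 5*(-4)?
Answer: -842/2991 ≈ -0.28151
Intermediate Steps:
T = -20
z(q) = 6
w = 842 (w = 2 - 20*(-6)*7 = 2 + 120*7 = 2 + 840 = 842)
s = -842 (s = -1*842 = -842)
s/(z(-16) - 1*(-2985)) = -842/(6 - 1*(-2985)) = -842/(6 + 2985) = -842/2991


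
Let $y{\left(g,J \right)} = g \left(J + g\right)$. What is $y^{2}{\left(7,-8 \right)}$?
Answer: $49$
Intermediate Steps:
$y^{2}{\left(7,-8 \right)} = \left(7 \left(-8 + 7\right)\right)^{2} = \left(7 \left(-1\right)\right)^{2} = \left(-7\right)^{2} = 49$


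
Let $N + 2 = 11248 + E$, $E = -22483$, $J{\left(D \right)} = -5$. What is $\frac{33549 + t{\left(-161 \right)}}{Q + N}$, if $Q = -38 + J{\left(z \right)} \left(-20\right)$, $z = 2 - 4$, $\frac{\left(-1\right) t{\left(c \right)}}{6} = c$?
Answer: $- \frac{2301}{745} \approx -3.0886$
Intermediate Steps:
$t{\left(c \right)} = - 6 c$
$z = -2$ ($z = 2 - 4 = -2$)
$Q = 62$ ($Q = -38 - -100 = -38 + 100 = 62$)
$N = -11237$ ($N = -2 + \left(11248 - 22483\right) = -2 - 11235 = -11237$)
$\frac{33549 + t{\left(-161 \right)}}{Q + N} = \frac{33549 - -966}{62 - 11237} = \frac{33549 + 966}{-11175} = 34515 \left(- \frac{1}{11175}\right) = - \frac{2301}{745}$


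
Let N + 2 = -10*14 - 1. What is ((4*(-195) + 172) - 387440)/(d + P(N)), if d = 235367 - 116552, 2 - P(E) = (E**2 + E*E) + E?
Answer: -194024/39031 ≈ -4.9710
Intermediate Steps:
N = -143 (N = -2 + (-10*14 - 1) = -2 + (-140 - 1) = -2 - 141 = -143)
P(E) = 2 - E - 2*E**2 (P(E) = 2 - ((E**2 + E*E) + E) = 2 - ((E**2 + E**2) + E) = 2 - (2*E**2 + E) = 2 - (E + 2*E**2) = 2 + (-E - 2*E**2) = 2 - E - 2*E**2)
d = 118815
((4*(-195) + 172) - 387440)/(d + P(N)) = ((4*(-195) + 172) - 387440)/(118815 + (2 - 1*(-143) - 2*(-143)**2)) = ((-780 + 172) - 387440)/(118815 + (2 + 143 - 2*20449)) = (-608 - 387440)/(118815 + (2 + 143 - 40898)) = -388048/(118815 - 40753) = -388048/78062 = -388048*1/78062 = -194024/39031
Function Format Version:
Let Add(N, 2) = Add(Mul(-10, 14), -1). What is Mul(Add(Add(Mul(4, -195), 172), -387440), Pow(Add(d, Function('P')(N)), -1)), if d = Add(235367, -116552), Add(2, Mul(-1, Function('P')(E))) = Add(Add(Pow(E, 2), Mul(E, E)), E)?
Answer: Rational(-194024, 39031) ≈ -4.9710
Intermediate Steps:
N = -143 (N = Add(-2, Add(Mul(-10, 14), -1)) = Add(-2, Add(-140, -1)) = Add(-2, -141) = -143)
Function('P')(E) = Add(2, Mul(-1, E), Mul(-2, Pow(E, 2))) (Function('P')(E) = Add(2, Mul(-1, Add(Add(Pow(E, 2), Mul(E, E)), E))) = Add(2, Mul(-1, Add(Add(Pow(E, 2), Pow(E, 2)), E))) = Add(2, Mul(-1, Add(Mul(2, Pow(E, 2)), E))) = Add(2, Mul(-1, Add(E, Mul(2, Pow(E, 2))))) = Add(2, Add(Mul(-1, E), Mul(-2, Pow(E, 2)))) = Add(2, Mul(-1, E), Mul(-2, Pow(E, 2))))
d = 118815
Mul(Add(Add(Mul(4, -195), 172), -387440), Pow(Add(d, Function('P')(N)), -1)) = Mul(Add(Add(Mul(4, -195), 172), -387440), Pow(Add(118815, Add(2, Mul(-1, -143), Mul(-2, Pow(-143, 2)))), -1)) = Mul(Add(Add(-780, 172), -387440), Pow(Add(118815, Add(2, 143, Mul(-2, 20449))), -1)) = Mul(Add(-608, -387440), Pow(Add(118815, Add(2, 143, -40898)), -1)) = Mul(-388048, Pow(Add(118815, -40753), -1)) = Mul(-388048, Pow(78062, -1)) = Mul(-388048, Rational(1, 78062)) = Rational(-194024, 39031)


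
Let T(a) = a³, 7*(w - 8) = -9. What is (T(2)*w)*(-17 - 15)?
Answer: -12032/7 ≈ -1718.9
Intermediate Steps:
w = 47/7 (w = 8 + (⅐)*(-9) = 8 - 9/7 = 47/7 ≈ 6.7143)
(T(2)*w)*(-17 - 15) = (2³*(47/7))*(-17 - 15) = (8*(47/7))*(-32) = (376/7)*(-32) = -12032/7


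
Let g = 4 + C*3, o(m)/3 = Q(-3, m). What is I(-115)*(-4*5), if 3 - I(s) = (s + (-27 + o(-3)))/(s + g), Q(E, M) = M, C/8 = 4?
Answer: 424/3 ≈ 141.33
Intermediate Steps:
C = 32 (C = 8*4 = 32)
o(m) = 3*m
g = 100 (g = 4 + 32*3 = 4 + 96 = 100)
I(s) = 3 - (-36 + s)/(100 + s) (I(s) = 3 - (s + (-27 + 3*(-3)))/(s + 100) = 3 - (s + (-27 - 9))/(100 + s) = 3 - (s - 36)/(100 + s) = 3 - (-36 + s)/(100 + s))
I(-115)*(-4*5) = (2*(168 - 115)/(100 - 115))*(-4*5) = (2*53/(-15))*(-20) = (2*(-1/15)*53)*(-20) = -106/15*(-20) = 424/3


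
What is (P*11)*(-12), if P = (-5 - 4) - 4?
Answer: 1716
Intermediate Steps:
P = -13 (P = -9 - 4 = -13)
(P*11)*(-12) = -13*11*(-12) = -143*(-12) = 1716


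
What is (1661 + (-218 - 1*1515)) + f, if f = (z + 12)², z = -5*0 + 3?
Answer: 153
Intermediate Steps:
z = 3 (z = 0 + 3 = 3)
f = 225 (f = (3 + 12)² = 15² = 225)
(1661 + (-218 - 1*1515)) + f = (1661 + (-218 - 1*1515)) + 225 = (1661 + (-218 - 1515)) + 225 = (1661 - 1733) + 225 = -72 + 225 = 153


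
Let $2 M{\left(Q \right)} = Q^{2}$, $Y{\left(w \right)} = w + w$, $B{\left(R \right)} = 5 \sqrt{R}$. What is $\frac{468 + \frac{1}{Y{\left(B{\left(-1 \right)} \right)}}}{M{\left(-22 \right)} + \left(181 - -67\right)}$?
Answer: $\frac{234}{245} - \frac{i}{4900} \approx 0.9551 - 0.00020408 i$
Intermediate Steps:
$Y{\left(w \right)} = 2 w$
$M{\left(Q \right)} = \frac{Q^{2}}{2}$
$\frac{468 + \frac{1}{Y{\left(B{\left(-1 \right)} \right)}}}{M{\left(-22 \right)} + \left(181 - -67\right)} = \frac{468 + \frac{1}{2 \cdot 5 \sqrt{-1}}}{\frac{\left(-22\right)^{2}}{2} + \left(181 - -67\right)} = \frac{468 + \frac{1}{2 \cdot 5 i}}{\frac{1}{2} \cdot 484 + \left(181 + 67\right)} = \frac{468 + \frac{1}{10 i}}{242 + 248} = \frac{468 - \frac{i}{10}}{490} = \left(468 - \frac{i}{10}\right) \frac{1}{490} = \frac{234}{245} - \frac{i}{4900}$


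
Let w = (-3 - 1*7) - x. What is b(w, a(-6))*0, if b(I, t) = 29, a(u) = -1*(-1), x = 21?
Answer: 0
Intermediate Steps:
w = -31 (w = (-3 - 1*7) - 1*21 = (-3 - 7) - 21 = -10 - 21 = -31)
a(u) = 1
b(w, a(-6))*0 = 29*0 = 0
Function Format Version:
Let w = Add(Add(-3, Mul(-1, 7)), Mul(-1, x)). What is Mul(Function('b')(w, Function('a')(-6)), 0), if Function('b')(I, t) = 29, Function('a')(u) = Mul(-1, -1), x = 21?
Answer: 0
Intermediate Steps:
w = -31 (w = Add(Add(-3, Mul(-1, 7)), Mul(-1, 21)) = Add(Add(-3, -7), -21) = Add(-10, -21) = -31)
Function('a')(u) = 1
Mul(Function('b')(w, Function('a')(-6)), 0) = Mul(29, 0) = 0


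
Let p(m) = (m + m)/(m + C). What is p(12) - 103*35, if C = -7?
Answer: -18001/5 ≈ -3600.2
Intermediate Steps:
p(m) = 2*m/(-7 + m) (p(m) = (m + m)/(m - 7) = (2*m)/(-7 + m) = 2*m/(-7 + m))
p(12) - 103*35 = 2*12/(-7 + 12) - 103*35 = 2*12/5 - 3605 = 2*12*(⅕) - 3605 = 24/5 - 3605 = -18001/5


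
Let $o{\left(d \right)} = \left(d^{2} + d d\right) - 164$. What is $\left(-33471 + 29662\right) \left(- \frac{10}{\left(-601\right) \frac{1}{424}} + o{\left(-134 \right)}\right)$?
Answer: $- \frac{81850793492}{601} \approx -1.3619 \cdot 10^{8}$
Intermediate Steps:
$o{\left(d \right)} = -164 + 2 d^{2}$ ($o{\left(d \right)} = \left(d^{2} + d^{2}\right) - 164 = 2 d^{2} - 164 = -164 + 2 d^{2}$)
$\left(-33471 + 29662\right) \left(- \frac{10}{\left(-601\right) \frac{1}{424}} + o{\left(-134 \right)}\right) = \left(-33471 + 29662\right) \left(- \frac{10}{\left(-601\right) \frac{1}{424}} - \left(164 - 2 \left(-134\right)^{2}\right)\right) = - 3809 \left(- \frac{10}{\left(-601\right) \frac{1}{424}} + \left(-164 + 2 \cdot 17956\right)\right) = - 3809 \left(- \frac{10}{- \frac{601}{424}} + \left(-164 + 35912\right)\right) = - 3809 \left(\left(-10\right) \left(- \frac{424}{601}\right) + 35748\right) = - 3809 \left(\frac{4240}{601} + 35748\right) = \left(-3809\right) \frac{21488788}{601} = - \frac{81850793492}{601}$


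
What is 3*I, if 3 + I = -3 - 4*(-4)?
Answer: 30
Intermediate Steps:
I = 10 (I = -3 + (-3 - 4*(-4)) = -3 + (-3 + 16) = -3 + 13 = 10)
3*I = 3*10 = 30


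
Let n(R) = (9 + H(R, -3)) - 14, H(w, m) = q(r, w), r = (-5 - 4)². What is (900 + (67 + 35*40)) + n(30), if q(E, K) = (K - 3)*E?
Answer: 4549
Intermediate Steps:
r = 81 (r = (-9)² = 81)
q(E, K) = E*(-3 + K) (q(E, K) = (-3 + K)*E = E*(-3 + K))
H(w, m) = -243 + 81*w (H(w, m) = 81*(-3 + w) = -243 + 81*w)
n(R) = -248 + 81*R (n(R) = (9 + (-243 + 81*R)) - 14 = (-234 + 81*R) - 14 = -248 + 81*R)
(900 + (67 + 35*40)) + n(30) = (900 + (67 + 35*40)) + (-248 + 81*30) = (900 + (67 + 1400)) + (-248 + 2430) = (900 + 1467) + 2182 = 2367 + 2182 = 4549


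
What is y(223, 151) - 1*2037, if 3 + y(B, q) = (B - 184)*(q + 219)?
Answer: 12390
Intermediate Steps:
y(B, q) = -3 + (-184 + B)*(219 + q) (y(B, q) = -3 + (B - 184)*(q + 219) = -3 + (-184 + B)*(219 + q))
y(223, 151) - 1*2037 = (-40299 - 184*151 + 219*223 + 223*151) - 1*2037 = (-40299 - 27784 + 48837 + 33673) - 2037 = 14427 - 2037 = 12390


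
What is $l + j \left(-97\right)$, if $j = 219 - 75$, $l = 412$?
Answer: $-13556$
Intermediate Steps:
$j = 144$
$l + j \left(-97\right) = 412 + 144 \left(-97\right) = 412 - 13968 = -13556$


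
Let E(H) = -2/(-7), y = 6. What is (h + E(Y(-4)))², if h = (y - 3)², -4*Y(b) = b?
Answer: 4225/49 ≈ 86.224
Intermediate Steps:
Y(b) = -b/4
h = 9 (h = (6 - 3)² = 3² = 9)
E(H) = 2/7 (E(H) = -2*(-⅐) = 2/7)
(h + E(Y(-4)))² = (9 + 2/7)² = (65/7)² = 4225/49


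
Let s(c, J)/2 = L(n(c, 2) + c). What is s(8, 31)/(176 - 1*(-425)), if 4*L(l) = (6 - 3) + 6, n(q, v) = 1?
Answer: 9/1202 ≈ 0.0074875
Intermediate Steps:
L(l) = 9/4 (L(l) = ((6 - 3) + 6)/4 = (3 + 6)/4 = (1/4)*9 = 9/4)
s(c, J) = 9/2 (s(c, J) = 2*(9/4) = 9/2)
s(8, 31)/(176 - 1*(-425)) = 9/(2*(176 - 1*(-425))) = 9/(2*(176 + 425)) = (9/2)/601 = (9/2)*(1/601) = 9/1202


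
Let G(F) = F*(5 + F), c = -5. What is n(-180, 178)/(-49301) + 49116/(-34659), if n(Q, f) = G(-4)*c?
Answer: -807387032/569574453 ≈ -1.4175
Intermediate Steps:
n(Q, f) = 20 (n(Q, f) = -4*(5 - 4)*(-5) = -4*1*(-5) = -4*(-5) = 20)
n(-180, 178)/(-49301) + 49116/(-34659) = 20/(-49301) + 49116/(-34659) = 20*(-1/49301) + 49116*(-1/34659) = -20/49301 - 16372/11553 = -807387032/569574453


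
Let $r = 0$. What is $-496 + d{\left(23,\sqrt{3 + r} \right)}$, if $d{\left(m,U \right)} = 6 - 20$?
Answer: $-510$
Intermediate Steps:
$d{\left(m,U \right)} = -14$ ($d{\left(m,U \right)} = 6 - 20 = -14$)
$-496 + d{\left(23,\sqrt{3 + r} \right)} = -496 - 14 = -510$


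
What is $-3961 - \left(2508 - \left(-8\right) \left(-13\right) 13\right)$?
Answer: $-5117$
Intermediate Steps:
$-3961 - \left(2508 - \left(-8\right) \left(-13\right) 13\right) = -3961 - \left(2508 - 104 \cdot 13\right) = -3961 - \left(2508 - 1352\right) = -3961 - 1156 = -5117$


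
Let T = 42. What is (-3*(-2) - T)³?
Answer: -46656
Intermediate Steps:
(-3*(-2) - T)³ = (-3*(-2) - 1*42)³ = (6 - 42)³ = (-36)³ = -46656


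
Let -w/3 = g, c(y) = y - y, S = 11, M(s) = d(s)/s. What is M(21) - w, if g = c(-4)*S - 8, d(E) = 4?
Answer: -500/21 ≈ -23.810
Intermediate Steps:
M(s) = 4/s
c(y) = 0
g = -8 (g = 0*11 - 8 = 0 - 8 = -8)
w = 24 (w = -3*(-8) = 24)
M(21) - w = 4/21 - 1*24 = 4*(1/21) - 24 = 4/21 - 24 = -500/21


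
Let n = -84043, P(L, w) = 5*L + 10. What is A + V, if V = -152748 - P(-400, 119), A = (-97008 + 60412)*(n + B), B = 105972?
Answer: -802664442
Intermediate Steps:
P(L, w) = 10 + 5*L
A = -802513684 (A = (-97008 + 60412)*(-84043 + 105972) = -36596*21929 = -802513684)
V = -150758 (V = -152748 - (10 + 5*(-400)) = -152748 - (10 - 2000) = -152748 - 1*(-1990) = -152748 + 1990 = -150758)
A + V = -802513684 - 150758 = -802664442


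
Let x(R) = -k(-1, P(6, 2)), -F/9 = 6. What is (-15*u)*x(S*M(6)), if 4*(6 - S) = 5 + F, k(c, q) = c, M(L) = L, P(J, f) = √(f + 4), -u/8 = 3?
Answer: 360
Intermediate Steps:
F = -54 (F = -9*6 = -54)
u = -24 (u = -8*3 = -24)
P(J, f) = √(4 + f)
S = 73/4 (S = 6 - (5 - 54)/4 = 6 - ¼*(-49) = 6 + 49/4 = 73/4 ≈ 18.250)
x(R) = 1 (x(R) = -1*(-1) = 1)
(-15*u)*x(S*M(6)) = -15*(-24)*1 = 360*1 = 360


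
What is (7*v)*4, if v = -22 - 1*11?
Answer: -924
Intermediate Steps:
v = -33 (v = -22 - 11 = -33)
(7*v)*4 = (7*(-33))*4 = -231*4 = -924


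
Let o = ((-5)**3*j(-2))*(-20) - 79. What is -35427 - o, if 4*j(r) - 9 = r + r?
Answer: -38473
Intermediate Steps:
j(r) = 9/4 + r/2 (j(r) = 9/4 + (r + r)/4 = 9/4 + (2*r)/4 = 9/4 + r/2)
o = 3046 (o = ((-5)**3*(9/4 + (1/2)*(-2)))*(-20) - 79 = -125*(9/4 - 1)*(-20) - 79 = -125*5/4*(-20) - 79 = -625/4*(-20) - 79 = 3125 - 79 = 3046)
-35427 - o = -35427 - 1*3046 = -35427 - 3046 = -38473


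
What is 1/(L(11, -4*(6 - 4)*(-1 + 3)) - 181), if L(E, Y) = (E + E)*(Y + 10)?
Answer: -1/313 ≈ -0.0031949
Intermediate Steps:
L(E, Y) = 2*E*(10 + Y) (L(E, Y) = (2*E)*(10 + Y) = 2*E*(10 + Y))
1/(L(11, -4*(6 - 4)*(-1 + 3)) - 181) = 1/(2*11*(10 - 4*(6 - 4)*(-1 + 3)) - 181) = 1/(2*11*(10 - 8*2) - 181) = 1/(2*11*(10 - 4*4) - 181) = 1/(2*11*(10 - 16) - 181) = 1/(2*11*(-6) - 181) = 1/(-132 - 181) = 1/(-313) = -1/313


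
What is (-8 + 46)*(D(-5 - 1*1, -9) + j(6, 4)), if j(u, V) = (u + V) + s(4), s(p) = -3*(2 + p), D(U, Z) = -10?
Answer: -684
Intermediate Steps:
s(p) = -6 - 3*p
j(u, V) = -18 + V + u (j(u, V) = (u + V) + (-6 - 3*4) = (V + u) + (-6 - 12) = (V + u) - 18 = -18 + V + u)
(-8 + 46)*(D(-5 - 1*1, -9) + j(6, 4)) = (-8 + 46)*(-10 + (-18 + 4 + 6)) = 38*(-10 - 8) = 38*(-18) = -684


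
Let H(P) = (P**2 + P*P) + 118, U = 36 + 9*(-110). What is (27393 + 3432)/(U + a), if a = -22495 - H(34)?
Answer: -30825/25879 ≈ -1.1911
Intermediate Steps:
U = -954 (U = 36 - 990 = -954)
H(P) = 118 + 2*P**2 (H(P) = (P**2 + P**2) + 118 = 2*P**2 + 118 = 118 + 2*P**2)
a = -24925 (a = -22495 - (118 + 2*34**2) = -22495 - (118 + 2*1156) = -22495 - (118 + 2312) = -22495 - 1*2430 = -22495 - 2430 = -24925)
(27393 + 3432)/(U + a) = (27393 + 3432)/(-954 - 24925) = 30825/(-25879) = 30825*(-1/25879) = -30825/25879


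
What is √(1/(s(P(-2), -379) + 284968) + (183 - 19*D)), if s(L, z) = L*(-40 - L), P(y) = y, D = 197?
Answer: I*√72312572851779/142522 ≈ 59.666*I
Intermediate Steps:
√(1/(s(P(-2), -379) + 284968) + (183 - 19*D)) = √(1/(-1*(-2)*(40 - 2) + 284968) + (183 - 19*197)) = √(1/(-1*(-2)*38 + 284968) + (183 - 3743)) = √(1/(76 + 284968) - 3560) = √(1/285044 - 3560) = √(-1014756639/285044) = I*√72312572851779/142522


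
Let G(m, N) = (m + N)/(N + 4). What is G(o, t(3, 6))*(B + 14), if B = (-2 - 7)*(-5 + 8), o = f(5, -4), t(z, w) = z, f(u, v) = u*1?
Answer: -104/7 ≈ -14.857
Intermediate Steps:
f(u, v) = u
o = 5
G(m, N) = (N + m)/(4 + N)
B = -27 (B = -9*3 = -27)
G(o, t(3, 6))*(B + 14) = ((3 + 5)/(4 + 3))*(-27 + 14) = (8/7)*(-13) = -104/7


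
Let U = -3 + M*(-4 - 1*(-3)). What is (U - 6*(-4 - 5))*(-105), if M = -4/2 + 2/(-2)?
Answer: -5670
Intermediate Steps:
M = -3 (M = -4*½ + 2*(-½) = -2 - 1 = -3)
U = 0 (U = -3 - 3*(-4 - 1*(-3)) = -3 - 3*(-4 + 3) = -3 - 3*(-1) = -3 + 3 = 0)
(U - 6*(-4 - 5))*(-105) = (0 - 6*(-4 - 5))*(-105) = (0 - 6*(-9))*(-105) = (0 + 54)*(-105) = 54*(-105) = -5670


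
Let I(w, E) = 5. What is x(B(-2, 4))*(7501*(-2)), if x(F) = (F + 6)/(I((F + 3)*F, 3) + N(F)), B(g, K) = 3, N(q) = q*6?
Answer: -135018/23 ≈ -5870.3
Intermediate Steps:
N(q) = 6*q
x(F) = (6 + F)/(5 + 6*F) (x(F) = (F + 6)/(5 + 6*F) = (6 + F)/(5 + 6*F))
x(B(-2, 4))*(7501*(-2)) = ((6 + 3)/(5 + 6*3))*(7501*(-2)) = (9/(5 + 18))*(-15002) = (9/23)*(-15002) = -135018/23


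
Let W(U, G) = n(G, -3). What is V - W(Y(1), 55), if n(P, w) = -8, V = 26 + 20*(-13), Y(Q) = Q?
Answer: -226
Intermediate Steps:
V = -234 (V = 26 - 260 = -234)
W(U, G) = -8
V - W(Y(1), 55) = -234 - 1*(-8) = -234 + 8 = -226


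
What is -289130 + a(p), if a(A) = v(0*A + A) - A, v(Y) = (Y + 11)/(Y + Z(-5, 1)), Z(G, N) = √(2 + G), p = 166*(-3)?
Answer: -23860837966/82669 + 487*I*√3/248007 ≈ -2.8863e+5 + 0.0034011*I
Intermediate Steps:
p = -498
v(Y) = (11 + Y)/(Y + I*√3) (v(Y) = (Y + 11)/(Y + √(2 - 5)) = (11 + Y)/(Y + √(-3)) = (11 + Y)/(Y + I*√3))
a(A) = -A + (11 + A)/(A + I*√3) (a(A) = (11 + (0*A + A))/((0*A + A) + I*√3) - A = (11 + (0 + A))/((0 + A) + I*√3) - A = (11 + A)/(A + I*√3) - A = -A + (11 + A)/(A + I*√3))
-289130 + a(p) = -289130 + (-1*(-498) + (11 - 498)/(-498 + I*√3)) = -289130 + (498 - 487/(-498 + I*√3)) = -288632 - 487/(-498 + I*√3)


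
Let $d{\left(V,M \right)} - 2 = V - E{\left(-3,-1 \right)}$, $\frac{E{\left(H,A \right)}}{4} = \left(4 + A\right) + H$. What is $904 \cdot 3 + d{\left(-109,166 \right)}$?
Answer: $2605$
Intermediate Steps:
$E{\left(H,A \right)} = 16 + 4 A + 4 H$ ($E{\left(H,A \right)} = 4 \left(\left(4 + A\right) + H\right) = 4 \left(4 + A + H\right) = 16 + 4 A + 4 H$)
$d{\left(V,M \right)} = 2 + V$ ($d{\left(V,M \right)} = 2 - \left(16 - 12 - 4 - V\right) = 2 + \left(V - \left(16 - 4 - 12\right)\right) = 2 + \left(V - 0\right) = 2 + \left(V + 0\right) = 2 + V$)
$904 \cdot 3 + d{\left(-109,166 \right)} = 904 \cdot 3 + \left(2 - 109\right) = 2712 - 107 = 2605$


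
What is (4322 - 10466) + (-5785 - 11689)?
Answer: -23618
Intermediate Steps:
(4322 - 10466) + (-5785 - 11689) = -6144 - 17474 = -23618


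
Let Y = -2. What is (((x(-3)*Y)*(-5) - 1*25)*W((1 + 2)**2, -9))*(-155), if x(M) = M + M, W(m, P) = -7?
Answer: -92225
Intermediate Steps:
x(M) = 2*M
(((x(-3)*Y)*(-5) - 1*25)*W((1 + 2)**2, -9))*(-155) = ((((2*(-3))*(-2))*(-5) - 1*25)*(-7))*(-155) = ((-6*(-2)*(-5) - 25)*(-7))*(-155) = ((12*(-5) - 25)*(-7))*(-155) = ((-60 - 25)*(-7))*(-155) = -85*(-7)*(-155) = 595*(-155) = -92225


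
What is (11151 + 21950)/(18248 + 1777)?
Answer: 33101/20025 ≈ 1.6530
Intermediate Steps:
(11151 + 21950)/(18248 + 1777) = 33101/20025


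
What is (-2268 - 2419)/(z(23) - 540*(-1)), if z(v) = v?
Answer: -4687/563 ≈ -8.3250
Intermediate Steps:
(-2268 - 2419)/(z(23) - 540*(-1)) = (-2268 - 2419)/(23 - 540*(-1)) = -4687/(23 + 540) = -4687/563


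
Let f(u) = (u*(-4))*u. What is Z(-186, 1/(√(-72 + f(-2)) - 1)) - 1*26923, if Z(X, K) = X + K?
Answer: -2412702/89 - 2*I*√22/89 ≈ -27109.0 - 0.1054*I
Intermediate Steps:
f(u) = -4*u² (f(u) = (-4*u)*u = -4*u²)
Z(X, K) = K + X
Z(-186, 1/(√(-72 + f(-2)) - 1)) - 1*26923 = (1/(√(-72 - 4*(-2)²) - 1) - 186) - 1*26923 = (1/(√(-72 - 4*4) - 1) - 186) - 26923 = (1/(√(-72 - 16) - 1) - 186) - 26923 = (1/(√(-88) - 1) - 186) - 26923 = (1/(2*I*√22 - 1) - 186) - 26923 = (1/(-1 + 2*I*√22) - 186) - 26923 = (-186 + 1/(-1 + 2*I*√22)) - 26923 = -27109 + 1/(-1 + 2*I*√22)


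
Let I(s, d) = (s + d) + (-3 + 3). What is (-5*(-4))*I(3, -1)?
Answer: 40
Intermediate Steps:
I(s, d) = d + s (I(s, d) = (d + s) + 0 = d + s)
(-5*(-4))*I(3, -1) = (-5*(-4))*(-1 + 3) = 20*2 = 40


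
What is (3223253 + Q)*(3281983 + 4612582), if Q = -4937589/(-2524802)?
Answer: 9178086563467868525/360686 ≈ 2.5446e+13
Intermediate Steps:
Q = 4937589/2524802 (Q = -4937589*(-1/2524802) = 4937589/2524802 ≈ 1.9556)
(3223253 + Q)*(3281983 + 4612582) = (3223253 + 4937589/2524802)*(3281983 + 4612582) = (8138080558495/2524802)*7894565 = 9178086563467868525/360686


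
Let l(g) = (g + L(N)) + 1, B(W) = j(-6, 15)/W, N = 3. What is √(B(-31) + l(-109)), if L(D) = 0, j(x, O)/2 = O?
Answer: I*√104718/31 ≈ 10.439*I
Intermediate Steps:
j(x, O) = 2*O
B(W) = 30/W (B(W) = (2*15)/W = 30/W)
l(g) = 1 + g (l(g) = (g + 0) + 1 = g + 1 = 1 + g)
√(B(-31) + l(-109)) = √(30/(-31) + (1 - 109)) = √(30*(-1/31) - 108) = √(-30/31 - 108) = √(-3378/31) = I*√104718/31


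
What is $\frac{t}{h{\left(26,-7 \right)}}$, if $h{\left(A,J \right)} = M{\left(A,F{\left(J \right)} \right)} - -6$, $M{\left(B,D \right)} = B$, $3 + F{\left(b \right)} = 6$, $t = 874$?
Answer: $\frac{437}{16} \approx 27.313$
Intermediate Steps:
$F{\left(b \right)} = 3$ ($F{\left(b \right)} = -3 + 6 = 3$)
$h{\left(A,J \right)} = 6 + A$ ($h{\left(A,J \right)} = A - -6 = A + 6 = 6 + A$)
$\frac{t}{h{\left(26,-7 \right)}} = \frac{874}{6 + 26} = \frac{874}{32} = 874 \cdot \frac{1}{32} = \frac{437}{16}$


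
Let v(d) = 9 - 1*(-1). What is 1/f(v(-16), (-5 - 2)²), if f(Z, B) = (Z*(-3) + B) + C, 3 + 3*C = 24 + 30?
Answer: 1/36 ≈ 0.027778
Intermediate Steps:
v(d) = 10 (v(d) = 9 + 1 = 10)
C = 17 (C = -1 + (24 + 30)/3 = -1 + (⅓)*54 = -1 + 18 = 17)
f(Z, B) = 17 + B - 3*Z (f(Z, B) = (Z*(-3) + B) + 17 = (-3*Z + B) + 17 = (B - 3*Z) + 17 = 17 + B - 3*Z)
1/f(v(-16), (-5 - 2)²) = 1/(17 + (-5 - 2)² - 3*10) = 1/(17 + (-7)² - 30) = 1/(17 + 49 - 30) = 1/36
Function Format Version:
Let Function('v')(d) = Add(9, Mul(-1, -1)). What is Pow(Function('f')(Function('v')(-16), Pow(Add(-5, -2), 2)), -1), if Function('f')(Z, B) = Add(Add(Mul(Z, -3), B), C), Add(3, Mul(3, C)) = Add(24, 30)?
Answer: Rational(1, 36) ≈ 0.027778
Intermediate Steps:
Function('v')(d) = 10 (Function('v')(d) = Add(9, 1) = 10)
C = 17 (C = Add(-1, Mul(Rational(1, 3), Add(24, 30))) = Add(-1, Mul(Rational(1, 3), 54)) = Add(-1, 18) = 17)
Function('f')(Z, B) = Add(17, B, Mul(-3, Z)) (Function('f')(Z, B) = Add(Add(Mul(Z, -3), B), 17) = Add(Add(Mul(-3, Z), B), 17) = Add(Add(B, Mul(-3, Z)), 17) = Add(17, B, Mul(-3, Z)))
Pow(Function('f')(Function('v')(-16), Pow(Add(-5, -2), 2)), -1) = Pow(Add(17, Pow(Add(-5, -2), 2), Mul(-3, 10)), -1) = Pow(Add(17, Pow(-7, 2), -30), -1) = Pow(Add(17, 49, -30), -1) = Pow(36, -1) = Rational(1, 36)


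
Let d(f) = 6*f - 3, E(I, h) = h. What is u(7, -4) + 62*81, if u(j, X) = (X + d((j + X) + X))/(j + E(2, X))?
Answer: 15053/3 ≈ 5017.7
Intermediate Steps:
d(f) = -3 + 6*f
u(j, X) = (-3 + 6*j + 13*X)/(X + j) (u(j, X) = (X + (-3 + 6*((j + X) + X)))/(j + X) = (X + (-3 + 6*((X + j) + X)))/(X + j) = (X + (-3 + 6*(j + 2*X)))/(X + j) = (X + (-3 + (6*j + 12*X)))/(X + j) = (X + (-3 + 6*j + 12*X))/(X + j) = (-3 + 6*j + 13*X)/(X + j))
u(7, -4) + 62*81 = (-3 + 6*7 + 13*(-4))/(-4 + 7) + 62*81 = (-3 + 42 - 52)/3 + 5022 = (⅓)*(-13) + 5022 = -13/3 + 5022 = 15053/3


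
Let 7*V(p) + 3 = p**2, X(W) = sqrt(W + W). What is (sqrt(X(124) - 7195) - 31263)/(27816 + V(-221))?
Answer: -218841/243550 + 7*I*sqrt(7195 - 2*sqrt(62))/243550 ≈ -0.89855 + 0.0024353*I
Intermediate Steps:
X(W) = sqrt(2)*sqrt(W) (X(W) = sqrt(2*W) = sqrt(2)*sqrt(W))
V(p) = -3/7 + p**2/7
(sqrt(X(124) - 7195) - 31263)/(27816 + V(-221)) = (sqrt(sqrt(2)*sqrt(124) - 7195) - 31263)/(27816 + (-3/7 + (1/7)*(-221)**2)) = (sqrt(sqrt(2)*(2*sqrt(31)) - 7195) - 31263)/(27816 + (-3/7 + (1/7)*48841)) = (sqrt(2*sqrt(62) - 7195) - 31263)/(27816 + (-3/7 + 48841/7)) = (sqrt(-7195 + 2*sqrt(62)) - 31263)/(27816 + 48838/7) = (-31263 + sqrt(-7195 + 2*sqrt(62)))/(243550/7) = (-31263 + sqrt(-7195 + 2*sqrt(62)))*(7/243550) = -218841/243550 + 7*sqrt(-7195 + 2*sqrt(62))/243550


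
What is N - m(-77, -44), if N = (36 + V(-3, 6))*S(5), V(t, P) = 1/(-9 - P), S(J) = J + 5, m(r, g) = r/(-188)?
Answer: 202433/564 ≈ 358.92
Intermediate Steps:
m(r, g) = -r/188 (m(r, g) = r*(-1/188) = -r/188)
S(J) = 5 + J
N = 1078/3 (N = (36 - 1/(9 + 6))*(5 + 5) = (36 - 1/15)*10 = (539/15)*10 = 1078/3 ≈ 359.33)
N - m(-77, -44) = 1078/3 - (-1)*(-77)/188 = 1078/3 - 1*77/188 = 1078/3 - 77/188 = 202433/564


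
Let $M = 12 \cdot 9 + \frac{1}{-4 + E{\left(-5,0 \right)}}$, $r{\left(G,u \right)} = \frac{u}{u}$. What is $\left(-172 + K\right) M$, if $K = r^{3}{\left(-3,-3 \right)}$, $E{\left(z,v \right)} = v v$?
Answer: $- \frac{73701}{4} \approx -18425.0$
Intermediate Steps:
$r{\left(G,u \right)} = 1$
$E{\left(z,v \right)} = v^{2}$
$K = 1$ ($K = 1^{3} = 1$)
$M = \frac{431}{4}$ ($M = 12 \cdot 9 + \frac{1}{-4 + 0^{2}} = 108 + \frac{1}{-4 + 0} = 108 + \frac{1}{-4} = 108 - \frac{1}{4} = \frac{431}{4} \approx 107.75$)
$\left(-172 + K\right) M = \left(-172 + 1\right) \frac{431}{4} = \left(-171\right) \frac{431}{4} = - \frac{73701}{4}$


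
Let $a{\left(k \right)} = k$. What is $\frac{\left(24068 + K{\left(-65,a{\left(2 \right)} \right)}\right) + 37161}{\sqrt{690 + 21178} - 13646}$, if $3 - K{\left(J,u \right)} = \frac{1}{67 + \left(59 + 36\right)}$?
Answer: $- \frac{67681314809}{15081507288} - \frac{9919583 \sqrt{5467}}{15081507288} \approx -4.5363$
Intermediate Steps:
$K{\left(J,u \right)} = \frac{485}{162}$ ($K{\left(J,u \right)} = 3 - \frac{1}{67 + \left(59 + 36\right)} = 3 - \frac{1}{67 + 95} = 3 - \frac{1}{162} = \frac{485}{162}$)
$\frac{\left(24068 + K{\left(-65,a{\left(2 \right)} \right)}\right) + 37161}{\sqrt{690 + 21178} - 13646} = \frac{\left(24068 + \frac{485}{162}\right) + 37161}{\sqrt{690 + 21178} - 13646} = \frac{\frac{3899501}{162} + 37161}{\sqrt{21868} - 13646} = \frac{9919583}{162 \left(2 \sqrt{5467} - 13646\right)} = \frac{9919583}{162 \left(-13646 + 2 \sqrt{5467}\right)}$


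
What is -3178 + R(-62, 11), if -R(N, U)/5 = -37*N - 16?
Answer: -14568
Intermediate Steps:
R(N, U) = 80 + 185*N (R(N, U) = -5*(-37*N - 16) = -5*(-16 - 37*N) = 80 + 185*N)
-3178 + R(-62, 11) = -3178 + (80 + 185*(-62)) = -3178 + (80 - 11470) = -3178 - 11390 = -14568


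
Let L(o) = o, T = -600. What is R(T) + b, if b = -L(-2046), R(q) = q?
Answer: 1446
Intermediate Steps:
b = 2046 (b = -1*(-2046) = 2046)
R(T) + b = -600 + 2046 = 1446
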